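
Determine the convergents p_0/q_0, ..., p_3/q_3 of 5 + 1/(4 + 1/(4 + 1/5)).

5/1, 21/4, 89/17, 466/89

Using the convergent recurrence p_i = a_i*p_{i-1} + p_{i-2}, q_i = a_i*q_{i-1} + q_{i-2} with p_{-2}=0, p_{-1}=1, q_{-2}=1, q_{-1}=0:
  i=0: a_0=5, p_0 = 5*1 + 0 = 5, q_0 = 5*0 + 1 = 1.
  i=1: a_1=4, p_1 = 4*5 + 1 = 21, q_1 = 4*1 + 0 = 4.
  i=2: a_2=4, p_2 = 4*21 + 5 = 89, q_2 = 4*4 + 1 = 17.
  i=3: a_3=5, p_3 = 5*89 + 21 = 466, q_3 = 5*17 + 4 = 89.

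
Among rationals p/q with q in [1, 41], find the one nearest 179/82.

24/11

Expand x = 179/82 as a continued fraction with the Euclidean algorithm:
  179 = 2*82 + 15, so a_0 = 2.
  82 = 5*15 + 7, so a_1 = 5.
  15 = 2*7 + 1, so a_2 = 2.
  7 = 7*1 + 0, so a_3 = 7.
so x = [2; 5, 2, 7].
Convergents (p_i = a_i*p_{i-1} + p_{i-2}, q_i = a_i*q_{i-1} + q_{i-2} with p_{-2}=0, p_{-1}=1, q_{-2}=1, q_{-1}=0), until the denominator exceeds 41:
  i=0: a_0=2, p_0 = 2*1 + 0 = 2, q_0 = 2*0 + 1 = 1.
  i=1: a_1=5, p_1 = 5*2 + 1 = 11, q_1 = 5*1 + 0 = 5.
  i=2: a_2=2, p_2 = 2*11 + 2 = 24, q_2 = 2*5 + 1 = 11.
  i=3: a_3=7, p_3 = 7*24 + 11 = 179, q_3 = 7*11 + 5 = 82.
q_3 = 82 > 41, so the last convergent with denominator <= 41 is p_2/q_2 = 24/11.
The closest fraction with denominator <= 41 is either p_2/q_2 or the intermediate fraction (k*p_2 + p_1)/(k*q_2 + q_1) with the largest k >= 1 whose denominator stays <= 41; these approach x as k grows, and every other convergent or intermediate fraction in range is farther away.
Largest k: floor((41 - q_1)/q_2) = floor((41 - 5)/11) = 3.
That gives (3*24 + 11)/(3*11 + 5) = 83/38.
Compare the errors: |x - 24/11| = |179*11 - 24*82|/(82*11) = 1/902, and |x - 83/38| = |179*38 - 83*82|/(82*38) = 4/3116.
Cross-multiplying, 1*3116 = 3116 < 3608 = 4*902, so 1/902 is smaller: the convergent 24/11 is closer to x than 83/38.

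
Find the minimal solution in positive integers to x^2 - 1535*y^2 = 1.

(x, y) = (1378124, 35175)

First expand sqrt(1535) as a continued fraction. With x_i = (sqrt(1535) + m_i)/d_i and (m_0, d_0) = (0, 1): a_0 = floor(sqrt(1535)) = 39, since 39^2 = 1521 <= 1535 < 1600 = 40^2.
Iterate m_{i+1} = d_i*a_i - m_i, d_{i+1} = (1535 - m_{i+1}^2)/d_i, a_{i+1} = floor((a_0 + m_{i+1})/d_{i+1}):
  m_1 = 1*39 - 0 = 39, d_1 = (1535 - 39^2)/1 = 14/1 = 14, a_1 = floor((39 + 39)/14) = 5.
  m_2 = 14*5 - 39 = 31, d_2 = (1535 - 31^2)/14 = 574/14 = 41, a_2 = floor((39 + 31)/41) = 1.
  m_3 = 41*1 - 31 = 10, d_3 = (1535 - 10^2)/41 = 1435/41 = 35, a_3 = floor((39 + 10)/35) = 1.
  m_4 = 35*1 - 10 = 25, d_4 = (1535 - 25^2)/35 = 910/35 = 26, a_4 = floor((39 + 25)/26) = 2.
  m_5 = 26*2 - 25 = 27, d_5 = (1535 - 27^2)/26 = 806/26 = 31, a_5 = floor((39 + 27)/31) = 2.
  m_6 = 31*2 - 27 = 35, d_6 = (1535 - 35^2)/31 = 310/31 = 10, a_6 = floor((39 + 35)/10) = 7.
  m_7 = 10*7 - 35 = 35, d_7 = (1535 - 35^2)/10 = 310/10 = 31, a_7 = floor((39 + 35)/31) = 2.
  m_8 = 31*2 - 35 = 27, d_8 = (1535 - 27^2)/31 = 806/31 = 26, a_8 = floor((39 + 27)/26) = 2.
  m_9 = 26*2 - 27 = 25, d_9 = (1535 - 25^2)/26 = 910/26 = 35, a_9 = floor((39 + 25)/35) = 1.
  m_10 = 35*1 - 25 = 10, d_10 = (1535 - 10^2)/35 = 1435/35 = 41, a_10 = floor((39 + 10)/41) = 1.
  m_11 = 41*1 - 10 = 31, d_11 = (1535 - 31^2)/41 = 574/41 = 14, a_11 = floor((39 + 31)/14) = 5.
  m_12 = 14*5 - 31 = 39, d_12 = (1535 - 39^2)/14 = 14/14 = 1, a_12 = floor((39 + 39)/1) = 78.
  m_13 = 1*78 - 39 = 39, d_13 = (1535 - 39^2)/1 = 14/1 = 14: (m_13, d_13) = (m_1, d_1) = (39, 14), so from here the quotients repeat a_1, ..., a_12; the period length is 12.
So sqrt(1535) = [39; (5, 1, 1, 2, 2, 7, 2, 2, 1, 1, 5, 78)] with period length k = 12.
k is even, so the fundamental solution of x^2 - 1535y^2 = 1 is (p_{k-1}, q_{k-1}) = (p_11, q_11); compute convergents through index 11.
Convergents (p_i = a_i*p_{i-1} + p_{i-2}, q_i = a_i*q_{i-1} + q_{i-2} with p_{-2}=0, p_{-1}=1, q_{-2}=1, q_{-1}=0):
  i=0: a_0=39, p_0 = 39*1 + 0 = 39, q_0 = 39*0 + 1 = 1.
  i=1: a_1=5, p_1 = 5*39 + 1 = 196, q_1 = 5*1 + 0 = 5.
  i=2: a_2=1, p_2 = 1*196 + 39 = 235, q_2 = 1*5 + 1 = 6.
  i=3: a_3=1, p_3 = 1*235 + 196 = 431, q_3 = 1*6 + 5 = 11.
  i=4: a_4=2, p_4 = 2*431 + 235 = 1097, q_4 = 2*11 + 6 = 28.
  i=5: a_5=2, p_5 = 2*1097 + 431 = 2625, q_5 = 2*28 + 11 = 67.
  i=6: a_6=7, p_6 = 7*2625 + 1097 = 19472, q_6 = 7*67 + 28 = 497.
  i=7: a_7=2, p_7 = 2*19472 + 2625 = 41569, q_7 = 2*497 + 67 = 1061.
  i=8: a_8=2, p_8 = 2*41569 + 19472 = 102610, q_8 = 2*1061 + 497 = 2619.
  i=9: a_9=1, p_9 = 1*102610 + 41569 = 144179, q_9 = 1*2619 + 1061 = 3680.
  i=10: a_10=1, p_10 = 1*144179 + 102610 = 246789, q_10 = 1*3680 + 2619 = 6299.
  i=11: a_11=5, p_11 = 5*246789 + 144179 = 1378124, q_11 = 5*6299 + 3680 = 35175.
Check: 1378124^2 - 1535*35175^2 = 1899225759376 - 1899225759375 = 1, so (x, y) = (1378124, 35175) solves the equation, and by the theorem it is the least positive solution.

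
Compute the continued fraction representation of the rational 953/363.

Run the Euclidean algorithm on 953 and 363; the successive quotients are the partial quotients a_0, a_1, ... (each step inverts the fractional part left over by the previous one):
  953 = 2*363 + 227, so a_0 = 2.
  363 = 1*227 + 136, so a_1 = 1.
  227 = 1*136 + 91, so a_2 = 1.
  136 = 1*91 + 45, so a_3 = 1.
  91 = 2*45 + 1, so a_4 = 2.
  45 = 45*1 + 0, so a_5 = 45.
The remainder reaches 0 after 6 divisions, so the expansion has 6 partial quotients, read off in order.

[2; 1, 1, 1, 2, 45]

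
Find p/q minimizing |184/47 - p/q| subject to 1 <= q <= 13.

Expand x = 184/47 as a continued fraction with the Euclidean algorithm:
  184 = 3*47 + 43, so a_0 = 3.
  47 = 1*43 + 4, so a_1 = 1.
  43 = 10*4 + 3, so a_2 = 10.
  4 = 1*3 + 1, so a_3 = 1.
  3 = 3*1 + 0, so a_4 = 3.
so x = [3; 1, 10, 1, 3].
Convergents (p_i = a_i*p_{i-1} + p_{i-2}, q_i = a_i*q_{i-1} + q_{i-2} with p_{-2}=0, p_{-1}=1, q_{-2}=1, q_{-1}=0), until the denominator exceeds 13:
  i=0: a_0=3, p_0 = 3*1 + 0 = 3, q_0 = 3*0 + 1 = 1.
  i=1: a_1=1, p_1 = 1*3 + 1 = 4, q_1 = 1*1 + 0 = 1.
  i=2: a_2=10, p_2 = 10*4 + 3 = 43, q_2 = 10*1 + 1 = 11.
  i=3: a_3=1, p_3 = 1*43 + 4 = 47, q_3 = 1*11 + 1 = 12.
  i=4: a_4=3, p_4 = 3*47 + 43 = 184, q_4 = 3*12 + 11 = 47.
q_4 = 47 > 13, so the last convergent with denominator <= 13 is p_3/q_3 = 47/12.
The closest fraction with denominator <= 13 is either p_3/q_3 or the intermediate fraction (k*p_3 + p_2)/(k*q_3 + q_2) with the largest k >= 1 whose denominator stays <= 13; these approach x as k grows, and every other convergent or intermediate fraction in range is farther away.
Largest k: floor((13 - q_2)/q_3) = floor((13 - 11)/12) = 0.
Since k = 0, no intermediate fraction beyond p_3/q_3 has denominator <= 13, so the convergent 47/12 is the closest (its error is |184*12 - 47*47|/(47*12) = 1/564).

47/12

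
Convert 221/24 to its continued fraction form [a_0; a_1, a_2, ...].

[9; 4, 1, 4]

Run the Euclidean algorithm on 221 and 24; the successive quotients are the partial quotients a_0, a_1, ... (each step inverts the fractional part left over by the previous one):
  221 = 9*24 + 5, so a_0 = 9.
  24 = 4*5 + 4, so a_1 = 4.
  5 = 1*4 + 1, so a_2 = 1.
  4 = 4*1 + 0, so a_3 = 4.
The remainder reaches 0 after 4 divisions, so the expansion has 4 partial quotients, read off in order.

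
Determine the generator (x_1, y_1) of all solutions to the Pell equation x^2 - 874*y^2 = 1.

First expand sqrt(874) as a continued fraction. With x_i = (sqrt(874) + m_i)/d_i and (m_0, d_0) = (0, 1): a_0 = floor(sqrt(874)) = 29, since 29^2 = 841 <= 874 < 900 = 30^2.
Iterate m_{i+1} = d_i*a_i - m_i, d_{i+1} = (874 - m_{i+1}^2)/d_i, a_{i+1} = floor((a_0 + m_{i+1})/d_{i+1}):
  m_1 = 1*29 - 0 = 29, d_1 = (874 - 29^2)/1 = 33/1 = 33, a_1 = floor((29 + 29)/33) = 1.
  m_2 = 33*1 - 29 = 4, d_2 = (874 - 4^2)/33 = 858/33 = 26, a_2 = floor((29 + 4)/26) = 1.
  m_3 = 26*1 - 4 = 22, d_3 = (874 - 22^2)/26 = 390/26 = 15, a_3 = floor((29 + 22)/15) = 3.
  m_4 = 15*3 - 22 = 23, d_4 = (874 - 23^2)/15 = 345/15 = 23, a_4 = floor((29 + 23)/23) = 2.
  m_5 = 23*2 - 23 = 23, d_5 = (874 - 23^2)/23 = 345/23 = 15, a_5 = floor((29 + 23)/15) = 3.
  m_6 = 15*3 - 23 = 22, d_6 = (874 - 22^2)/15 = 390/15 = 26, a_6 = floor((29 + 22)/26) = 1.
  m_7 = 26*1 - 22 = 4, d_7 = (874 - 4^2)/26 = 858/26 = 33, a_7 = floor((29 + 4)/33) = 1.
  m_8 = 33*1 - 4 = 29, d_8 = (874 - 29^2)/33 = 33/33 = 1, a_8 = floor((29 + 29)/1) = 58.
  m_9 = 1*58 - 29 = 29, d_9 = (874 - 29^2)/1 = 33/1 = 33: (m_9, d_9) = (m_1, d_1) = (29, 33), so from here the quotients repeat a_1, ..., a_8; the period length is 8.
So sqrt(874) = [29; (1, 1, 3, 2, 3, 1, 1, 58)] with period length k = 8.
k is even, so the fundamental solution of x^2 - 874y^2 = 1 is (p_{k-1}, q_{k-1}) = (p_7, q_7); compute convergents through index 7.
Convergents (p_i = a_i*p_{i-1} + p_{i-2}, q_i = a_i*q_{i-1} + q_{i-2} with p_{-2}=0, p_{-1}=1, q_{-2}=1, q_{-1}=0):
  i=0: a_0=29, p_0 = 29*1 + 0 = 29, q_0 = 29*0 + 1 = 1.
  i=1: a_1=1, p_1 = 1*29 + 1 = 30, q_1 = 1*1 + 0 = 1.
  i=2: a_2=1, p_2 = 1*30 + 29 = 59, q_2 = 1*1 + 1 = 2.
  i=3: a_3=3, p_3 = 3*59 + 30 = 207, q_3 = 3*2 + 1 = 7.
  i=4: a_4=2, p_4 = 2*207 + 59 = 473, q_4 = 2*7 + 2 = 16.
  i=5: a_5=3, p_5 = 3*473 + 207 = 1626, q_5 = 3*16 + 7 = 55.
  i=6: a_6=1, p_6 = 1*1626 + 473 = 2099, q_6 = 1*55 + 16 = 71.
  i=7: a_7=1, p_7 = 1*2099 + 1626 = 3725, q_7 = 1*71 + 55 = 126.
Check: 3725^2 - 874*126^2 = 13875625 - 13875624 = 1, so (x, y) = (3725, 126) solves the equation, and by the theorem it is the least positive solution.

(x, y) = (3725, 126)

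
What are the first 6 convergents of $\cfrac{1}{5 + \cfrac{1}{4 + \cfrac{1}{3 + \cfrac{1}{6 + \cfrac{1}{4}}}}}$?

Using the convergent recurrence p_i = a_i*p_{i-1} + p_{i-2}, q_i = a_i*q_{i-1} + q_{i-2} with p_{-2}=0, p_{-1}=1, q_{-2}=1, q_{-1}=0:
  i=0: a_0=0, p_0 = 0*1 + 0 = 0, q_0 = 0*0 + 1 = 1.
  i=1: a_1=5, p_1 = 5*0 + 1 = 1, q_1 = 5*1 + 0 = 5.
  i=2: a_2=4, p_2 = 4*1 + 0 = 4, q_2 = 4*5 + 1 = 21.
  i=3: a_3=3, p_3 = 3*4 + 1 = 13, q_3 = 3*21 + 5 = 68.
  i=4: a_4=6, p_4 = 6*13 + 4 = 82, q_4 = 6*68 + 21 = 429.
  i=5: a_5=4, p_5 = 4*82 + 13 = 341, q_5 = 4*429 + 68 = 1784.

0/1, 1/5, 4/21, 13/68, 82/429, 341/1784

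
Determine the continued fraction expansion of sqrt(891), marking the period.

Write x_i = (sqrt(891) + m_i)/d_i with (m_0, d_0) = (0, 1). a_0 = floor(sqrt(891)) = 29, since 29^2 = 841 <= 891 < 900 = 30^2.
Iterate m_{i+1} = d_i*a_i - m_i, d_{i+1} = (891 - m_{i+1}^2)/d_i, a_{i+1} = floor((a_0 + m_{i+1})/d_{i+1}):
  m_1 = 1*29 - 0 = 29, d_1 = (891 - 29^2)/1 = 50/1 = 50, a_1 = floor((29 + 29)/50) = 1.
  m_2 = 50*1 - 29 = 21, d_2 = (891 - 21^2)/50 = 450/50 = 9, a_2 = floor((29 + 21)/9) = 5.
  m_3 = 9*5 - 21 = 24, d_3 = (891 - 24^2)/9 = 315/9 = 35, a_3 = floor((29 + 24)/35) = 1.
  m_4 = 35*1 - 24 = 11, d_4 = (891 - 11^2)/35 = 770/35 = 22, a_4 = floor((29 + 11)/22) = 1.
  m_5 = 22*1 - 11 = 11, d_5 = (891 - 11^2)/22 = 770/22 = 35, a_5 = floor((29 + 11)/35) = 1.
  m_6 = 35*1 - 11 = 24, d_6 = (891 - 24^2)/35 = 315/35 = 9, a_6 = floor((29 + 24)/9) = 5.
  m_7 = 9*5 - 24 = 21, d_7 = (891 - 21^2)/9 = 450/9 = 50, a_7 = floor((29 + 21)/50) = 1.
  m_8 = 50*1 - 21 = 29, d_8 = (891 - 29^2)/50 = 50/50 = 1, a_8 = floor((29 + 29)/1) = 58.
  m_9 = 1*58 - 29 = 29, d_9 = (891 - 29^2)/1 = 50/1 = 50: (m_9, d_9) = (m_1, d_1) = (29, 50), so from here the quotients repeat a_1, ..., a_8; the period length is 8.
Hence the expansion of sqrt(891) is a_0 = 29 followed by the repeating block 1, 5, 1, 1, 1, 5, 1, 58 (period 8).

[29; (1, 5, 1, 1, 1, 5, 1, 58)]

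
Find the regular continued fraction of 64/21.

Run the Euclidean algorithm on 64 and 21; the successive quotients are the partial quotients a_0, a_1, ... (each step inverts the fractional part left over by the previous one):
  64 = 3*21 + 1, so a_0 = 3.
  21 = 21*1 + 0, so a_1 = 21.
The remainder reaches 0 after 2 divisions, so the expansion has 2 partial quotients, read off in order.

[3; 21]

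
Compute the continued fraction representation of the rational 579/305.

[1; 1, 8, 1, 5, 5]

Run the Euclidean algorithm on 579 and 305; the successive quotients are the partial quotients a_0, a_1, ... (each step inverts the fractional part left over by the previous one):
  579 = 1*305 + 274, so a_0 = 1.
  305 = 1*274 + 31, so a_1 = 1.
  274 = 8*31 + 26, so a_2 = 8.
  31 = 1*26 + 5, so a_3 = 1.
  26 = 5*5 + 1, so a_4 = 5.
  5 = 5*1 + 0, so a_5 = 5.
The remainder reaches 0 after 6 divisions, so the expansion has 6 partial quotients, read off in order.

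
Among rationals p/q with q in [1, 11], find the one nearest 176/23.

23/3

Expand x = 176/23 as a continued fraction with the Euclidean algorithm:
  176 = 7*23 + 15, so a_0 = 7.
  23 = 1*15 + 8, so a_1 = 1.
  15 = 1*8 + 7, so a_2 = 1.
  8 = 1*7 + 1, so a_3 = 1.
  7 = 7*1 + 0, so a_4 = 7.
so x = [7; 1, 1, 1, 7].
Convergents (p_i = a_i*p_{i-1} + p_{i-2}, q_i = a_i*q_{i-1} + q_{i-2} with p_{-2}=0, p_{-1}=1, q_{-2}=1, q_{-1}=0), until the denominator exceeds 11:
  i=0: a_0=7, p_0 = 7*1 + 0 = 7, q_0 = 7*0 + 1 = 1.
  i=1: a_1=1, p_1 = 1*7 + 1 = 8, q_1 = 1*1 + 0 = 1.
  i=2: a_2=1, p_2 = 1*8 + 7 = 15, q_2 = 1*1 + 1 = 2.
  i=3: a_3=1, p_3 = 1*15 + 8 = 23, q_3 = 1*2 + 1 = 3.
  i=4: a_4=7, p_4 = 7*23 + 15 = 176, q_4 = 7*3 + 2 = 23.
q_4 = 23 > 11, so the last convergent with denominator <= 11 is p_3/q_3 = 23/3.
The closest fraction with denominator <= 11 is either p_3/q_3 or the intermediate fraction (k*p_3 + p_2)/(k*q_3 + q_2) with the largest k >= 1 whose denominator stays <= 11; these approach x as k grows, and every other convergent or intermediate fraction in range is farther away.
Largest k: floor((11 - q_2)/q_3) = floor((11 - 2)/3) = 3.
That gives (3*23 + 15)/(3*3 + 2) = 84/11.
Compare the errors: |x - 23/3| = |176*3 - 23*23|/(23*3) = 1/69, and |x - 84/11| = |176*11 - 84*23|/(23*11) = 4/253.
Cross-multiplying, 1*253 = 253 < 276 = 4*69, so 1/69 is smaller: the convergent 23/3 is closer to x than 84/11.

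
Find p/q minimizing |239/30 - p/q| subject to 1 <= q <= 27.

Expand x = 239/30 as a continued fraction with the Euclidean algorithm:
  239 = 7*30 + 29, so a_0 = 7.
  30 = 1*29 + 1, so a_1 = 1.
  29 = 29*1 + 0, so a_2 = 29.
so x = [7; 1, 29].
Convergents (p_i = a_i*p_{i-1} + p_{i-2}, q_i = a_i*q_{i-1} + q_{i-2} with p_{-2}=0, p_{-1}=1, q_{-2}=1, q_{-1}=0), until the denominator exceeds 27:
  i=0: a_0=7, p_0 = 7*1 + 0 = 7, q_0 = 7*0 + 1 = 1.
  i=1: a_1=1, p_1 = 1*7 + 1 = 8, q_1 = 1*1 + 0 = 1.
  i=2: a_2=29, p_2 = 29*8 + 7 = 239, q_2 = 29*1 + 1 = 30.
q_2 = 30 > 27, so the last convergent with denominator <= 27 is p_1/q_1 = 8/1.
The closest fraction with denominator <= 27 is either p_1/q_1 or the intermediate fraction (k*p_1 + p_0)/(k*q_1 + q_0) with the largest k >= 1 whose denominator stays <= 27; these approach x as k grows, and every other convergent or intermediate fraction in range is farther away.
Largest k: floor((27 - q_0)/q_1) = floor((27 - 1)/1) = 26.
That gives (26*8 + 7)/(26*1 + 1) = 215/27.
Compare the errors: |x - 8/1| = |239*1 - 8*30|/(30*1) = 1/30, and |x - 215/27| = |239*27 - 215*30|/(30*27) = 3/810.
Cross-multiplying, 3*30 = 90 < 810 = 1*810, so 3/810 is smaller: the intermediate fraction 215/27 is closer to x than 8/1.

215/27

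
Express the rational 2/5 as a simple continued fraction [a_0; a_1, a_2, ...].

Run the Euclidean algorithm on 2 and 5; the successive quotients are the partial quotients a_0, a_1, ... (each step inverts the fractional part left over by the previous one):
  2 = 0*5 + 2, so a_0 = 0.
  5 = 2*2 + 1, so a_1 = 2.
  2 = 2*1 + 0, so a_2 = 2.
The remainder reaches 0 after 3 divisions, so the expansion has 3 partial quotients, read off in order.

[0; 2, 2]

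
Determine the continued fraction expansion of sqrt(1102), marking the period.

[33; (5, 10, 1, 6, 2, 6, 1, 10, 5, 66)]

Write x_i = (sqrt(1102) + m_i)/d_i with (m_0, d_0) = (0, 1). a_0 = floor(sqrt(1102)) = 33, since 33^2 = 1089 <= 1102 < 1156 = 34^2.
Iterate m_{i+1} = d_i*a_i - m_i, d_{i+1} = (1102 - m_{i+1}^2)/d_i, a_{i+1} = floor((a_0 + m_{i+1})/d_{i+1}):
  m_1 = 1*33 - 0 = 33, d_1 = (1102 - 33^2)/1 = 13/1 = 13, a_1 = floor((33 + 33)/13) = 5.
  m_2 = 13*5 - 33 = 32, d_2 = (1102 - 32^2)/13 = 78/13 = 6, a_2 = floor((33 + 32)/6) = 10.
  m_3 = 6*10 - 32 = 28, d_3 = (1102 - 28^2)/6 = 318/6 = 53, a_3 = floor((33 + 28)/53) = 1.
  m_4 = 53*1 - 28 = 25, d_4 = (1102 - 25^2)/53 = 477/53 = 9, a_4 = floor((33 + 25)/9) = 6.
  m_5 = 9*6 - 25 = 29, d_5 = (1102 - 29^2)/9 = 261/9 = 29, a_5 = floor((33 + 29)/29) = 2.
  m_6 = 29*2 - 29 = 29, d_6 = (1102 - 29^2)/29 = 261/29 = 9, a_6 = floor((33 + 29)/9) = 6.
  m_7 = 9*6 - 29 = 25, d_7 = (1102 - 25^2)/9 = 477/9 = 53, a_7 = floor((33 + 25)/53) = 1.
  m_8 = 53*1 - 25 = 28, d_8 = (1102 - 28^2)/53 = 318/53 = 6, a_8 = floor((33 + 28)/6) = 10.
  m_9 = 6*10 - 28 = 32, d_9 = (1102 - 32^2)/6 = 78/6 = 13, a_9 = floor((33 + 32)/13) = 5.
  m_10 = 13*5 - 32 = 33, d_10 = (1102 - 33^2)/13 = 13/13 = 1, a_10 = floor((33 + 33)/1) = 66.
  m_11 = 1*66 - 33 = 33, d_11 = (1102 - 33^2)/1 = 13/1 = 13: (m_11, d_11) = (m_1, d_1) = (33, 13), so from here the quotients repeat a_1, ..., a_10; the period length is 10.
Hence the expansion of sqrt(1102) is a_0 = 33 followed by the repeating block 5, 10, 1, 6, 2, 6, 1, 10, 5, 66 (period 10).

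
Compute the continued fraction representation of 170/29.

Run the Euclidean algorithm on 170 and 29; the successive quotients are the partial quotients a_0, a_1, ... (each step inverts the fractional part left over by the previous one):
  170 = 5*29 + 25, so a_0 = 5.
  29 = 1*25 + 4, so a_1 = 1.
  25 = 6*4 + 1, so a_2 = 6.
  4 = 4*1 + 0, so a_3 = 4.
The remainder reaches 0 after 4 divisions, so the expansion has 4 partial quotients, read off in order.

[5; 1, 6, 4]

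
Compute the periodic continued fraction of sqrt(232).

[15; (4, 3, 7, 3, 4, 30)]

Write x_i = (sqrt(232) + m_i)/d_i with (m_0, d_0) = (0, 1). a_0 = floor(sqrt(232)) = 15, since 15^2 = 225 <= 232 < 256 = 16^2.
Iterate m_{i+1} = d_i*a_i - m_i, d_{i+1} = (232 - m_{i+1}^2)/d_i, a_{i+1} = floor((a_0 + m_{i+1})/d_{i+1}):
  m_1 = 1*15 - 0 = 15, d_1 = (232 - 15^2)/1 = 7/1 = 7, a_1 = floor((15 + 15)/7) = 4.
  m_2 = 7*4 - 15 = 13, d_2 = (232 - 13^2)/7 = 63/7 = 9, a_2 = floor((15 + 13)/9) = 3.
  m_3 = 9*3 - 13 = 14, d_3 = (232 - 14^2)/9 = 36/9 = 4, a_3 = floor((15 + 14)/4) = 7.
  m_4 = 4*7 - 14 = 14, d_4 = (232 - 14^2)/4 = 36/4 = 9, a_4 = floor((15 + 14)/9) = 3.
  m_5 = 9*3 - 14 = 13, d_5 = (232 - 13^2)/9 = 63/9 = 7, a_5 = floor((15 + 13)/7) = 4.
  m_6 = 7*4 - 13 = 15, d_6 = (232 - 15^2)/7 = 7/7 = 1, a_6 = floor((15 + 15)/1) = 30.
  m_7 = 1*30 - 15 = 15, d_7 = (232 - 15^2)/1 = 7/1 = 7: (m_7, d_7) = (m_1, d_1) = (15, 7), so from here the quotients repeat a_1, ..., a_6; the period length is 6.
Hence the expansion of sqrt(232) is a_0 = 15 followed by the repeating block 4, 3, 7, 3, 4, 30 (period 6).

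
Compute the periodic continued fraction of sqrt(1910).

[43; (1, 2, 2, 1, 2, 8, 2, 1, 2, 2, 1, 86)]

Write x_i = (sqrt(1910) + m_i)/d_i with (m_0, d_0) = (0, 1). a_0 = floor(sqrt(1910)) = 43, since 43^2 = 1849 <= 1910 < 1936 = 44^2.
Iterate m_{i+1} = d_i*a_i - m_i, d_{i+1} = (1910 - m_{i+1}^2)/d_i, a_{i+1} = floor((a_0 + m_{i+1})/d_{i+1}):
  m_1 = 1*43 - 0 = 43, d_1 = (1910 - 43^2)/1 = 61/1 = 61, a_1 = floor((43 + 43)/61) = 1.
  m_2 = 61*1 - 43 = 18, d_2 = (1910 - 18^2)/61 = 1586/61 = 26, a_2 = floor((43 + 18)/26) = 2.
  m_3 = 26*2 - 18 = 34, d_3 = (1910 - 34^2)/26 = 754/26 = 29, a_3 = floor((43 + 34)/29) = 2.
  m_4 = 29*2 - 34 = 24, d_4 = (1910 - 24^2)/29 = 1334/29 = 46, a_4 = floor((43 + 24)/46) = 1.
  m_5 = 46*1 - 24 = 22, d_5 = (1910 - 22^2)/46 = 1426/46 = 31, a_5 = floor((43 + 22)/31) = 2.
  m_6 = 31*2 - 22 = 40, d_6 = (1910 - 40^2)/31 = 310/31 = 10, a_6 = floor((43 + 40)/10) = 8.
  m_7 = 10*8 - 40 = 40, d_7 = (1910 - 40^2)/10 = 310/10 = 31, a_7 = floor((43 + 40)/31) = 2.
  m_8 = 31*2 - 40 = 22, d_8 = (1910 - 22^2)/31 = 1426/31 = 46, a_8 = floor((43 + 22)/46) = 1.
  m_9 = 46*1 - 22 = 24, d_9 = (1910 - 24^2)/46 = 1334/46 = 29, a_9 = floor((43 + 24)/29) = 2.
  m_10 = 29*2 - 24 = 34, d_10 = (1910 - 34^2)/29 = 754/29 = 26, a_10 = floor((43 + 34)/26) = 2.
  m_11 = 26*2 - 34 = 18, d_11 = (1910 - 18^2)/26 = 1586/26 = 61, a_11 = floor((43 + 18)/61) = 1.
  m_12 = 61*1 - 18 = 43, d_12 = (1910 - 43^2)/61 = 61/61 = 1, a_12 = floor((43 + 43)/1) = 86.
  m_13 = 1*86 - 43 = 43, d_13 = (1910 - 43^2)/1 = 61/1 = 61: (m_13, d_13) = (m_1, d_1) = (43, 61), so from here the quotients repeat a_1, ..., a_12; the period length is 12.
Hence the expansion of sqrt(1910) is a_0 = 43 followed by the repeating block 1, 2, 2, 1, 2, 8, 2, 1, 2, 2, 1, 86 (period 12).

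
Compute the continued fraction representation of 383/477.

[0; 1, 4, 13, 2, 3]

Run the Euclidean algorithm on 383 and 477; the successive quotients are the partial quotients a_0, a_1, ... (each step inverts the fractional part left over by the previous one):
  383 = 0*477 + 383, so a_0 = 0.
  477 = 1*383 + 94, so a_1 = 1.
  383 = 4*94 + 7, so a_2 = 4.
  94 = 13*7 + 3, so a_3 = 13.
  7 = 2*3 + 1, so a_4 = 2.
  3 = 3*1 + 0, so a_5 = 3.
The remainder reaches 0 after 6 divisions, so the expansion has 6 partial quotients, read off in order.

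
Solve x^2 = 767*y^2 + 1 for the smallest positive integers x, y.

First expand sqrt(767) as a continued fraction. With x_i = (sqrt(767) + m_i)/d_i and (m_0, d_0) = (0, 1): a_0 = floor(sqrt(767)) = 27, since 27^2 = 729 <= 767 < 784 = 28^2.
Iterate m_{i+1} = d_i*a_i - m_i, d_{i+1} = (767 - m_{i+1}^2)/d_i, a_{i+1} = floor((a_0 + m_{i+1})/d_{i+1}):
  m_1 = 1*27 - 0 = 27, d_1 = (767 - 27^2)/1 = 38/1 = 38, a_1 = floor((27 + 27)/38) = 1.
  m_2 = 38*1 - 27 = 11, d_2 = (767 - 11^2)/38 = 646/38 = 17, a_2 = floor((27 + 11)/17) = 2.
  m_3 = 17*2 - 11 = 23, d_3 = (767 - 23^2)/17 = 238/17 = 14, a_3 = floor((27 + 23)/14) = 3.
  m_4 = 14*3 - 23 = 19, d_4 = (767 - 19^2)/14 = 406/14 = 29, a_4 = floor((27 + 19)/29) = 1.
  m_5 = 29*1 - 19 = 10, d_5 = (767 - 10^2)/29 = 667/29 = 23, a_5 = floor((27 + 10)/23) = 1.
  m_6 = 23*1 - 10 = 13, d_6 = (767 - 13^2)/23 = 598/23 = 26, a_6 = floor((27 + 13)/26) = 1.
  m_7 = 26*1 - 13 = 13, d_7 = (767 - 13^2)/26 = 598/26 = 23, a_7 = floor((27 + 13)/23) = 1.
  m_8 = 23*1 - 13 = 10, d_8 = (767 - 10^2)/23 = 667/23 = 29, a_8 = floor((27 + 10)/29) = 1.
  m_9 = 29*1 - 10 = 19, d_9 = (767 - 19^2)/29 = 406/29 = 14, a_9 = floor((27 + 19)/14) = 3.
  m_10 = 14*3 - 19 = 23, d_10 = (767 - 23^2)/14 = 238/14 = 17, a_10 = floor((27 + 23)/17) = 2.
  m_11 = 17*2 - 23 = 11, d_11 = (767 - 11^2)/17 = 646/17 = 38, a_11 = floor((27 + 11)/38) = 1.
  m_12 = 38*1 - 11 = 27, d_12 = (767 - 27^2)/38 = 38/38 = 1, a_12 = floor((27 + 27)/1) = 54.
  m_13 = 1*54 - 27 = 27, d_13 = (767 - 27^2)/1 = 38/1 = 38: (m_13, d_13) = (m_1, d_1) = (27, 38), so from here the quotients repeat a_1, ..., a_12; the period length is 12.
So sqrt(767) = [27; (1, 2, 3, 1, 1, 1, 1, 1, 3, 2, 1, 54)] with period length k = 12.
k is even, so the fundamental solution of x^2 - 767y^2 = 1 is (p_{k-1}, q_{k-1}) = (p_11, q_11); compute convergents through index 11.
Convergents (p_i = a_i*p_{i-1} + p_{i-2}, q_i = a_i*q_{i-1} + q_{i-2} with p_{-2}=0, p_{-1}=1, q_{-2}=1, q_{-1}=0):
  i=0: a_0=27, p_0 = 27*1 + 0 = 27, q_0 = 27*0 + 1 = 1.
  i=1: a_1=1, p_1 = 1*27 + 1 = 28, q_1 = 1*1 + 0 = 1.
  i=2: a_2=2, p_2 = 2*28 + 27 = 83, q_2 = 2*1 + 1 = 3.
  i=3: a_3=3, p_3 = 3*83 + 28 = 277, q_3 = 3*3 + 1 = 10.
  i=4: a_4=1, p_4 = 1*277 + 83 = 360, q_4 = 1*10 + 3 = 13.
  i=5: a_5=1, p_5 = 1*360 + 277 = 637, q_5 = 1*13 + 10 = 23.
  i=6: a_6=1, p_6 = 1*637 + 360 = 997, q_6 = 1*23 + 13 = 36.
  i=7: a_7=1, p_7 = 1*997 + 637 = 1634, q_7 = 1*36 + 23 = 59.
  i=8: a_8=1, p_8 = 1*1634 + 997 = 2631, q_8 = 1*59 + 36 = 95.
  i=9: a_9=3, p_9 = 3*2631 + 1634 = 9527, q_9 = 3*95 + 59 = 344.
  i=10: a_10=2, p_10 = 2*9527 + 2631 = 21685, q_10 = 2*344 + 95 = 783.
  i=11: a_11=1, p_11 = 1*21685 + 9527 = 31212, q_11 = 1*783 + 344 = 1127.
Check: 31212^2 - 767*1127^2 = 974188944 - 974188943 = 1, so (x, y) = (31212, 1127) solves the equation, and by the theorem it is the least positive solution.

(x, y) = (31212, 1127)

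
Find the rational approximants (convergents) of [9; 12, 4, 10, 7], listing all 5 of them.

9/1, 109/12, 445/49, 4559/502, 32358/3563

Using the convergent recurrence p_i = a_i*p_{i-1} + p_{i-2}, q_i = a_i*q_{i-1} + q_{i-2} with p_{-2}=0, p_{-1}=1, q_{-2}=1, q_{-1}=0:
  i=0: a_0=9, p_0 = 9*1 + 0 = 9, q_0 = 9*0 + 1 = 1.
  i=1: a_1=12, p_1 = 12*9 + 1 = 109, q_1 = 12*1 + 0 = 12.
  i=2: a_2=4, p_2 = 4*109 + 9 = 445, q_2 = 4*12 + 1 = 49.
  i=3: a_3=10, p_3 = 10*445 + 109 = 4559, q_3 = 10*49 + 12 = 502.
  i=4: a_4=7, p_4 = 7*4559 + 445 = 32358, q_4 = 7*502 + 49 = 3563.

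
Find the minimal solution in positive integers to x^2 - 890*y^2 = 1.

First expand sqrt(890) as a continued fraction. With x_i = (sqrt(890) + m_i)/d_i and (m_0, d_0) = (0, 1): a_0 = floor(sqrt(890)) = 29, since 29^2 = 841 <= 890 < 900 = 30^2.
Iterate m_{i+1} = d_i*a_i - m_i, d_{i+1} = (890 - m_{i+1}^2)/d_i, a_{i+1} = floor((a_0 + m_{i+1})/d_{i+1}):
  m_1 = 1*29 - 0 = 29, d_1 = (890 - 29^2)/1 = 49/1 = 49, a_1 = floor((29 + 29)/49) = 1.
  m_2 = 49*1 - 29 = 20, d_2 = (890 - 20^2)/49 = 490/49 = 10, a_2 = floor((29 + 20)/10) = 4.
  m_3 = 10*4 - 20 = 20, d_3 = (890 - 20^2)/10 = 490/10 = 49, a_3 = floor((29 + 20)/49) = 1.
  m_4 = 49*1 - 20 = 29, d_4 = (890 - 29^2)/49 = 49/49 = 1, a_4 = floor((29 + 29)/1) = 58.
  m_5 = 1*58 - 29 = 29, d_5 = (890 - 29^2)/1 = 49/1 = 49: (m_5, d_5) = (m_1, d_1) = (29, 49), so from here the quotients repeat a_1, ..., a_4; the period length is 4.
So sqrt(890) = [29; (1, 4, 1, 58)] with period length k = 4.
k is even, so the fundamental solution of x^2 - 890y^2 = 1 is (p_{k-1}, q_{k-1}) = (p_3, q_3); compute convergents through index 3.
Convergents (p_i = a_i*p_{i-1} + p_{i-2}, q_i = a_i*q_{i-1} + q_{i-2} with p_{-2}=0, p_{-1}=1, q_{-2}=1, q_{-1}=0):
  i=0: a_0=29, p_0 = 29*1 + 0 = 29, q_0 = 29*0 + 1 = 1.
  i=1: a_1=1, p_1 = 1*29 + 1 = 30, q_1 = 1*1 + 0 = 1.
  i=2: a_2=4, p_2 = 4*30 + 29 = 149, q_2 = 4*1 + 1 = 5.
  i=3: a_3=1, p_3 = 1*149 + 30 = 179, q_3 = 1*5 + 1 = 6.
Check: 179^2 - 890*6^2 = 32041 - 32040 = 1, so (x, y) = (179, 6) solves the equation, and by the theorem it is the least positive solution.

(x, y) = (179, 6)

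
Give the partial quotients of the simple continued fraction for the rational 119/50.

Run the Euclidean algorithm on 119 and 50; the successive quotients are the partial quotients a_0, a_1, ... (each step inverts the fractional part left over by the previous one):
  119 = 2*50 + 19, so a_0 = 2.
  50 = 2*19 + 12, so a_1 = 2.
  19 = 1*12 + 7, so a_2 = 1.
  12 = 1*7 + 5, so a_3 = 1.
  7 = 1*5 + 2, so a_4 = 1.
  5 = 2*2 + 1, so a_5 = 2.
  2 = 2*1 + 0, so a_6 = 2.
The remainder reaches 0 after 7 divisions, so the expansion has 7 partial quotients, read off in order.

[2; 2, 1, 1, 1, 2, 2]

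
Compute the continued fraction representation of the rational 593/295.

[2; 98, 3]

Run the Euclidean algorithm on 593 and 295; the successive quotients are the partial quotients a_0, a_1, ... (each step inverts the fractional part left over by the previous one):
  593 = 2*295 + 3, so a_0 = 2.
  295 = 98*3 + 1, so a_1 = 98.
  3 = 3*1 + 0, so a_2 = 3.
The remainder reaches 0 after 3 divisions, so the expansion has 3 partial quotients, read off in order.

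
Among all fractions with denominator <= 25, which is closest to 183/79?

Expand x = 183/79 as a continued fraction with the Euclidean algorithm:
  183 = 2*79 + 25, so a_0 = 2.
  79 = 3*25 + 4, so a_1 = 3.
  25 = 6*4 + 1, so a_2 = 6.
  4 = 4*1 + 0, so a_3 = 4.
so x = [2; 3, 6, 4].
Convergents (p_i = a_i*p_{i-1} + p_{i-2}, q_i = a_i*q_{i-1} + q_{i-2} with p_{-2}=0, p_{-1}=1, q_{-2}=1, q_{-1}=0), until the denominator exceeds 25:
  i=0: a_0=2, p_0 = 2*1 + 0 = 2, q_0 = 2*0 + 1 = 1.
  i=1: a_1=3, p_1 = 3*2 + 1 = 7, q_1 = 3*1 + 0 = 3.
  i=2: a_2=6, p_2 = 6*7 + 2 = 44, q_2 = 6*3 + 1 = 19.
  i=3: a_3=4, p_3 = 4*44 + 7 = 183, q_3 = 4*19 + 3 = 79.
q_3 = 79 > 25, so the last convergent with denominator <= 25 is p_2/q_2 = 44/19.
The closest fraction with denominator <= 25 is either p_2/q_2 or the intermediate fraction (k*p_2 + p_1)/(k*q_2 + q_1) with the largest k >= 1 whose denominator stays <= 25; these approach x as k grows, and every other convergent or intermediate fraction in range is farther away.
Largest k: floor((25 - q_1)/q_2) = floor((25 - 3)/19) = 1.
That gives (1*44 + 7)/(1*19 + 3) = 51/22.
Compare the errors: |x - 44/19| = |183*19 - 44*79|/(79*19) = 1/1501, and |x - 51/22| = |183*22 - 51*79|/(79*22) = 3/1738.
Cross-multiplying, 1*1738 = 1738 < 4503 = 3*1501, so 1/1501 is smaller: the convergent 44/19 is closer to x than 51/22.

44/19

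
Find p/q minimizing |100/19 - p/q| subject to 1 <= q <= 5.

Expand x = 100/19 as a continued fraction with the Euclidean algorithm:
  100 = 5*19 + 5, so a_0 = 5.
  19 = 3*5 + 4, so a_1 = 3.
  5 = 1*4 + 1, so a_2 = 1.
  4 = 4*1 + 0, so a_3 = 4.
so x = [5; 3, 1, 4].
Convergents (p_i = a_i*p_{i-1} + p_{i-2}, q_i = a_i*q_{i-1} + q_{i-2} with p_{-2}=0, p_{-1}=1, q_{-2}=1, q_{-1}=0), until the denominator exceeds 5:
  i=0: a_0=5, p_0 = 5*1 + 0 = 5, q_0 = 5*0 + 1 = 1.
  i=1: a_1=3, p_1 = 3*5 + 1 = 16, q_1 = 3*1 + 0 = 3.
  i=2: a_2=1, p_2 = 1*16 + 5 = 21, q_2 = 1*3 + 1 = 4.
  i=3: a_3=4, p_3 = 4*21 + 16 = 100, q_3 = 4*4 + 3 = 19.
q_3 = 19 > 5, so the last convergent with denominator <= 5 is p_2/q_2 = 21/4.
The closest fraction with denominator <= 5 is either p_2/q_2 or the intermediate fraction (k*p_2 + p_1)/(k*q_2 + q_1) with the largest k >= 1 whose denominator stays <= 5; these approach x as k grows, and every other convergent or intermediate fraction in range is farther away.
Largest k: floor((5 - q_1)/q_2) = floor((5 - 3)/4) = 0.
Since k = 0, no intermediate fraction beyond p_2/q_2 has denominator <= 5, so the convergent 21/4 is the closest (its error is |100*4 - 21*19|/(19*4) = 1/76).

21/4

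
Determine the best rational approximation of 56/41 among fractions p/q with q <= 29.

Expand x = 56/41 as a continued fraction with the Euclidean algorithm:
  56 = 1*41 + 15, so a_0 = 1.
  41 = 2*15 + 11, so a_1 = 2.
  15 = 1*11 + 4, so a_2 = 1.
  11 = 2*4 + 3, so a_3 = 2.
  4 = 1*3 + 1, so a_4 = 1.
  3 = 3*1 + 0, so a_5 = 3.
so x = [1; 2, 1, 2, 1, 3].
Convergents (p_i = a_i*p_{i-1} + p_{i-2}, q_i = a_i*q_{i-1} + q_{i-2} with p_{-2}=0, p_{-1}=1, q_{-2}=1, q_{-1}=0), until the denominator exceeds 29:
  i=0: a_0=1, p_0 = 1*1 + 0 = 1, q_0 = 1*0 + 1 = 1.
  i=1: a_1=2, p_1 = 2*1 + 1 = 3, q_1 = 2*1 + 0 = 2.
  i=2: a_2=1, p_2 = 1*3 + 1 = 4, q_2 = 1*2 + 1 = 3.
  i=3: a_3=2, p_3 = 2*4 + 3 = 11, q_3 = 2*3 + 2 = 8.
  i=4: a_4=1, p_4 = 1*11 + 4 = 15, q_4 = 1*8 + 3 = 11.
  i=5: a_5=3, p_5 = 3*15 + 11 = 56, q_5 = 3*11 + 8 = 41.
q_5 = 41 > 29, so the last convergent with denominator <= 29 is p_4/q_4 = 15/11.
The closest fraction with denominator <= 29 is either p_4/q_4 or the intermediate fraction (k*p_4 + p_3)/(k*q_4 + q_3) with the largest k >= 1 whose denominator stays <= 29; these approach x as k grows, and every other convergent or intermediate fraction in range is farther away.
Largest k: floor((29 - q_3)/q_4) = floor((29 - 8)/11) = 1.
That gives (1*15 + 11)/(1*11 + 8) = 26/19.
Compare the errors: |x - 15/11| = |56*11 - 15*41|/(41*11) = 1/451, and |x - 26/19| = |56*19 - 26*41|/(41*19) = 2/779.
Cross-multiplying, 1*779 = 779 < 902 = 2*451, so 1/451 is smaller: the convergent 15/11 is closer to x than 26/19.

15/11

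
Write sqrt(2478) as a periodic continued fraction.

[49; (1, 3, 1, 1, 6, 1, 1, 3, 1, 98)]

Write x_i = (sqrt(2478) + m_i)/d_i with (m_0, d_0) = (0, 1). a_0 = floor(sqrt(2478)) = 49, since 49^2 = 2401 <= 2478 < 2500 = 50^2.
Iterate m_{i+1} = d_i*a_i - m_i, d_{i+1} = (2478 - m_{i+1}^2)/d_i, a_{i+1} = floor((a_0 + m_{i+1})/d_{i+1}):
  m_1 = 1*49 - 0 = 49, d_1 = (2478 - 49^2)/1 = 77/1 = 77, a_1 = floor((49 + 49)/77) = 1.
  m_2 = 77*1 - 49 = 28, d_2 = (2478 - 28^2)/77 = 1694/77 = 22, a_2 = floor((49 + 28)/22) = 3.
  m_3 = 22*3 - 28 = 38, d_3 = (2478 - 38^2)/22 = 1034/22 = 47, a_3 = floor((49 + 38)/47) = 1.
  m_4 = 47*1 - 38 = 9, d_4 = (2478 - 9^2)/47 = 2397/47 = 51, a_4 = floor((49 + 9)/51) = 1.
  m_5 = 51*1 - 9 = 42, d_5 = (2478 - 42^2)/51 = 714/51 = 14, a_5 = floor((49 + 42)/14) = 6.
  m_6 = 14*6 - 42 = 42, d_6 = (2478 - 42^2)/14 = 714/14 = 51, a_6 = floor((49 + 42)/51) = 1.
  m_7 = 51*1 - 42 = 9, d_7 = (2478 - 9^2)/51 = 2397/51 = 47, a_7 = floor((49 + 9)/47) = 1.
  m_8 = 47*1 - 9 = 38, d_8 = (2478 - 38^2)/47 = 1034/47 = 22, a_8 = floor((49 + 38)/22) = 3.
  m_9 = 22*3 - 38 = 28, d_9 = (2478 - 28^2)/22 = 1694/22 = 77, a_9 = floor((49 + 28)/77) = 1.
  m_10 = 77*1 - 28 = 49, d_10 = (2478 - 49^2)/77 = 77/77 = 1, a_10 = floor((49 + 49)/1) = 98.
  m_11 = 1*98 - 49 = 49, d_11 = (2478 - 49^2)/1 = 77/1 = 77: (m_11, d_11) = (m_1, d_1) = (49, 77), so from here the quotients repeat a_1, ..., a_10; the period length is 10.
Hence the expansion of sqrt(2478) is a_0 = 49 followed by the repeating block 1, 3, 1, 1, 6, 1, 1, 3, 1, 98 (period 10).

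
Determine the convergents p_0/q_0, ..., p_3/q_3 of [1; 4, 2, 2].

1/1, 5/4, 11/9, 27/22

Using the convergent recurrence p_i = a_i*p_{i-1} + p_{i-2}, q_i = a_i*q_{i-1} + q_{i-2} with p_{-2}=0, p_{-1}=1, q_{-2}=1, q_{-1}=0:
  i=0: a_0=1, p_0 = 1*1 + 0 = 1, q_0 = 1*0 + 1 = 1.
  i=1: a_1=4, p_1 = 4*1 + 1 = 5, q_1 = 4*1 + 0 = 4.
  i=2: a_2=2, p_2 = 2*5 + 1 = 11, q_2 = 2*4 + 1 = 9.
  i=3: a_3=2, p_3 = 2*11 + 5 = 27, q_3 = 2*9 + 4 = 22.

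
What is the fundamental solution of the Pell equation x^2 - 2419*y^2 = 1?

(x, y) = (2951, 60)

First expand sqrt(2419) as a continued fraction. With x_i = (sqrt(2419) + m_i)/d_i and (m_0, d_0) = (0, 1): a_0 = floor(sqrt(2419)) = 49, since 49^2 = 2401 <= 2419 < 2500 = 50^2.
Iterate m_{i+1} = d_i*a_i - m_i, d_{i+1} = (2419 - m_{i+1}^2)/d_i, a_{i+1} = floor((a_0 + m_{i+1})/d_{i+1}):
  m_1 = 1*49 - 0 = 49, d_1 = (2419 - 49^2)/1 = 18/1 = 18, a_1 = floor((49 + 49)/18) = 5.
  m_2 = 18*5 - 49 = 41, d_2 = (2419 - 41^2)/18 = 738/18 = 41, a_2 = floor((49 + 41)/41) = 2.
  m_3 = 41*2 - 41 = 41, d_3 = (2419 - 41^2)/41 = 738/41 = 18, a_3 = floor((49 + 41)/18) = 5.
  m_4 = 18*5 - 41 = 49, d_4 = (2419 - 49^2)/18 = 18/18 = 1, a_4 = floor((49 + 49)/1) = 98.
  m_5 = 1*98 - 49 = 49, d_5 = (2419 - 49^2)/1 = 18/1 = 18: (m_5, d_5) = (m_1, d_1) = (49, 18), so from here the quotients repeat a_1, ..., a_4; the period length is 4.
So sqrt(2419) = [49; (5, 2, 5, 98)] with period length k = 4.
k is even, so the fundamental solution of x^2 - 2419y^2 = 1 is (p_{k-1}, q_{k-1}) = (p_3, q_3); compute convergents through index 3.
Convergents (p_i = a_i*p_{i-1} + p_{i-2}, q_i = a_i*q_{i-1} + q_{i-2} with p_{-2}=0, p_{-1}=1, q_{-2}=1, q_{-1}=0):
  i=0: a_0=49, p_0 = 49*1 + 0 = 49, q_0 = 49*0 + 1 = 1.
  i=1: a_1=5, p_1 = 5*49 + 1 = 246, q_1 = 5*1 + 0 = 5.
  i=2: a_2=2, p_2 = 2*246 + 49 = 541, q_2 = 2*5 + 1 = 11.
  i=3: a_3=5, p_3 = 5*541 + 246 = 2951, q_3 = 5*11 + 5 = 60.
Check: 2951^2 - 2419*60^2 = 8708401 - 8708400 = 1, so (x, y) = (2951, 60) solves the equation, and by the theorem it is the least positive solution.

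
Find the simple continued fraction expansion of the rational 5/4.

[1; 4]

Run the Euclidean algorithm on 5 and 4; the successive quotients are the partial quotients a_0, a_1, ... (each step inverts the fractional part left over by the previous one):
  5 = 1*4 + 1, so a_0 = 1.
  4 = 4*1 + 0, so a_1 = 4.
The remainder reaches 0 after 2 divisions, so the expansion has 2 partial quotients, read off in order.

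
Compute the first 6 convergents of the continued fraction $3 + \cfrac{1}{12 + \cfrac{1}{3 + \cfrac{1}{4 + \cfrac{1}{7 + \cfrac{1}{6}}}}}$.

Using the convergent recurrence p_i = a_i*p_{i-1} + p_{i-2}, q_i = a_i*q_{i-1} + q_{i-2} with p_{-2}=0, p_{-1}=1, q_{-2}=1, q_{-1}=0:
  i=0: a_0=3, p_0 = 3*1 + 0 = 3, q_0 = 3*0 + 1 = 1.
  i=1: a_1=12, p_1 = 12*3 + 1 = 37, q_1 = 12*1 + 0 = 12.
  i=2: a_2=3, p_2 = 3*37 + 3 = 114, q_2 = 3*12 + 1 = 37.
  i=3: a_3=4, p_3 = 4*114 + 37 = 493, q_3 = 4*37 + 12 = 160.
  i=4: a_4=7, p_4 = 7*493 + 114 = 3565, q_4 = 7*160 + 37 = 1157.
  i=5: a_5=6, p_5 = 6*3565 + 493 = 21883, q_5 = 6*1157 + 160 = 7102.

3/1, 37/12, 114/37, 493/160, 3565/1157, 21883/7102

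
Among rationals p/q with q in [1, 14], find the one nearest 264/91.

29/10

Expand x = 264/91 as a continued fraction with the Euclidean algorithm:
  264 = 2*91 + 82, so a_0 = 2.
  91 = 1*82 + 9, so a_1 = 1.
  82 = 9*9 + 1, so a_2 = 9.
  9 = 9*1 + 0, so a_3 = 9.
so x = [2; 1, 9, 9].
Convergents (p_i = a_i*p_{i-1} + p_{i-2}, q_i = a_i*q_{i-1} + q_{i-2} with p_{-2}=0, p_{-1}=1, q_{-2}=1, q_{-1}=0), until the denominator exceeds 14:
  i=0: a_0=2, p_0 = 2*1 + 0 = 2, q_0 = 2*0 + 1 = 1.
  i=1: a_1=1, p_1 = 1*2 + 1 = 3, q_1 = 1*1 + 0 = 1.
  i=2: a_2=9, p_2 = 9*3 + 2 = 29, q_2 = 9*1 + 1 = 10.
  i=3: a_3=9, p_3 = 9*29 + 3 = 264, q_3 = 9*10 + 1 = 91.
q_3 = 91 > 14, so the last convergent with denominator <= 14 is p_2/q_2 = 29/10.
The closest fraction with denominator <= 14 is either p_2/q_2 or the intermediate fraction (k*p_2 + p_1)/(k*q_2 + q_1) with the largest k >= 1 whose denominator stays <= 14; these approach x as k grows, and every other convergent or intermediate fraction in range is farther away.
Largest k: floor((14 - q_1)/q_2) = floor((14 - 1)/10) = 1.
That gives (1*29 + 3)/(1*10 + 1) = 32/11.
Compare the errors: |x - 29/10| = |264*10 - 29*91|/(91*10) = 1/910, and |x - 32/11| = |264*11 - 32*91|/(91*11) = 8/1001.
Cross-multiplying, 1*1001 = 1001 < 7280 = 8*910, so 1/910 is smaller: the convergent 29/10 is closer to x than 32/11.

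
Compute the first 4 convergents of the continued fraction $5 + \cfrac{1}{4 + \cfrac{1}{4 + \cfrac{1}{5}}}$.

5/1, 21/4, 89/17, 466/89

Using the convergent recurrence p_i = a_i*p_{i-1} + p_{i-2}, q_i = a_i*q_{i-1} + q_{i-2} with p_{-2}=0, p_{-1}=1, q_{-2}=1, q_{-1}=0:
  i=0: a_0=5, p_0 = 5*1 + 0 = 5, q_0 = 5*0 + 1 = 1.
  i=1: a_1=4, p_1 = 4*5 + 1 = 21, q_1 = 4*1 + 0 = 4.
  i=2: a_2=4, p_2 = 4*21 + 5 = 89, q_2 = 4*4 + 1 = 17.
  i=3: a_3=5, p_3 = 5*89 + 21 = 466, q_3 = 5*17 + 4 = 89.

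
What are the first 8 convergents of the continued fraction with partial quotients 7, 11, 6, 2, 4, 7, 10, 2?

Using the convergent recurrence p_i = a_i*p_{i-1} + p_{i-2}, q_i = a_i*q_{i-1} + q_{i-2} with p_{-2}=0, p_{-1}=1, q_{-2}=1, q_{-1}=0:
  i=0: a_0=7, p_0 = 7*1 + 0 = 7, q_0 = 7*0 + 1 = 1.
  i=1: a_1=11, p_1 = 11*7 + 1 = 78, q_1 = 11*1 + 0 = 11.
  i=2: a_2=6, p_2 = 6*78 + 7 = 475, q_2 = 6*11 + 1 = 67.
  i=3: a_3=2, p_3 = 2*475 + 78 = 1028, q_3 = 2*67 + 11 = 145.
  i=4: a_4=4, p_4 = 4*1028 + 475 = 4587, q_4 = 4*145 + 67 = 647.
  i=5: a_5=7, p_5 = 7*4587 + 1028 = 33137, q_5 = 7*647 + 145 = 4674.
  i=6: a_6=10, p_6 = 10*33137 + 4587 = 335957, q_6 = 10*4674 + 647 = 47387.
  i=7: a_7=2, p_7 = 2*335957 + 33137 = 705051, q_7 = 2*47387 + 4674 = 99448.

7/1, 78/11, 475/67, 1028/145, 4587/647, 33137/4674, 335957/47387, 705051/99448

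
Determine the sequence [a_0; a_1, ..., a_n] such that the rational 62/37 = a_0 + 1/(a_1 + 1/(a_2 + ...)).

Run the Euclidean algorithm on 62 and 37; the successive quotients are the partial quotients a_0, a_1, ... (each step inverts the fractional part left over by the previous one):
  62 = 1*37 + 25, so a_0 = 1.
  37 = 1*25 + 12, so a_1 = 1.
  25 = 2*12 + 1, so a_2 = 2.
  12 = 12*1 + 0, so a_3 = 12.
The remainder reaches 0 after 4 divisions, so the expansion has 4 partial quotients, read off in order.

[1; 1, 2, 12]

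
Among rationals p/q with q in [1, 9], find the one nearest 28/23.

11/9

Expand x = 28/23 as a continued fraction with the Euclidean algorithm:
  28 = 1*23 + 5, so a_0 = 1.
  23 = 4*5 + 3, so a_1 = 4.
  5 = 1*3 + 2, so a_2 = 1.
  3 = 1*2 + 1, so a_3 = 1.
  2 = 2*1 + 0, so a_4 = 2.
so x = [1; 4, 1, 1, 2].
Convergents (p_i = a_i*p_{i-1} + p_{i-2}, q_i = a_i*q_{i-1} + q_{i-2} with p_{-2}=0, p_{-1}=1, q_{-2}=1, q_{-1}=0), until the denominator exceeds 9:
  i=0: a_0=1, p_0 = 1*1 + 0 = 1, q_0 = 1*0 + 1 = 1.
  i=1: a_1=4, p_1 = 4*1 + 1 = 5, q_1 = 4*1 + 0 = 4.
  i=2: a_2=1, p_2 = 1*5 + 1 = 6, q_2 = 1*4 + 1 = 5.
  i=3: a_3=1, p_3 = 1*6 + 5 = 11, q_3 = 1*5 + 4 = 9.
  i=4: a_4=2, p_4 = 2*11 + 6 = 28, q_4 = 2*9 + 5 = 23.
q_4 = 23 > 9, so the last convergent with denominator <= 9 is p_3/q_3 = 11/9.
The closest fraction with denominator <= 9 is either p_3/q_3 or the intermediate fraction (k*p_3 + p_2)/(k*q_3 + q_2) with the largest k >= 1 whose denominator stays <= 9; these approach x as k grows, and every other convergent or intermediate fraction in range is farther away.
Largest k: floor((9 - q_2)/q_3) = floor((9 - 5)/9) = 0.
Since k = 0, no intermediate fraction beyond p_3/q_3 has denominator <= 9, so the convergent 11/9 is the closest (its error is |28*9 - 11*23|/(23*9) = 1/207).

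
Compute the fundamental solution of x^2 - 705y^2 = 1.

(x, y) = (237161, 8932)

First expand sqrt(705) as a continued fraction. With x_i = (sqrt(705) + m_i)/d_i and (m_0, d_0) = (0, 1): a_0 = floor(sqrt(705)) = 26, since 26^2 = 676 <= 705 < 729 = 27^2.
Iterate m_{i+1} = d_i*a_i - m_i, d_{i+1} = (705 - m_{i+1}^2)/d_i, a_{i+1} = floor((a_0 + m_{i+1})/d_{i+1}):
  m_1 = 1*26 - 0 = 26, d_1 = (705 - 26^2)/1 = 29/1 = 29, a_1 = floor((26 + 26)/29) = 1.
  m_2 = 29*1 - 26 = 3, d_2 = (705 - 3^2)/29 = 696/29 = 24, a_2 = floor((26 + 3)/24) = 1.
  m_3 = 24*1 - 3 = 21, d_3 = (705 - 21^2)/24 = 264/24 = 11, a_3 = floor((26 + 21)/11) = 4.
  m_4 = 11*4 - 21 = 23, d_4 = (705 - 23^2)/11 = 176/11 = 16, a_4 = floor((26 + 23)/16) = 3.
  m_5 = 16*3 - 23 = 25, d_5 = (705 - 25^2)/16 = 80/16 = 5, a_5 = floor((26 + 25)/5) = 10.
  m_6 = 5*10 - 25 = 25, d_6 = (705 - 25^2)/5 = 80/5 = 16, a_6 = floor((26 + 25)/16) = 3.
  m_7 = 16*3 - 25 = 23, d_7 = (705 - 23^2)/16 = 176/16 = 11, a_7 = floor((26 + 23)/11) = 4.
  m_8 = 11*4 - 23 = 21, d_8 = (705 - 21^2)/11 = 264/11 = 24, a_8 = floor((26 + 21)/24) = 1.
  m_9 = 24*1 - 21 = 3, d_9 = (705 - 3^2)/24 = 696/24 = 29, a_9 = floor((26 + 3)/29) = 1.
  m_10 = 29*1 - 3 = 26, d_10 = (705 - 26^2)/29 = 29/29 = 1, a_10 = floor((26 + 26)/1) = 52.
  m_11 = 1*52 - 26 = 26, d_11 = (705 - 26^2)/1 = 29/1 = 29: (m_11, d_11) = (m_1, d_1) = (26, 29), so from here the quotients repeat a_1, ..., a_10; the period length is 10.
So sqrt(705) = [26; (1, 1, 4, 3, 10, 3, 4, 1, 1, 52)] with period length k = 10.
k is even, so the fundamental solution of x^2 - 705y^2 = 1 is (p_{k-1}, q_{k-1}) = (p_9, q_9); compute convergents through index 9.
Convergents (p_i = a_i*p_{i-1} + p_{i-2}, q_i = a_i*q_{i-1} + q_{i-2} with p_{-2}=0, p_{-1}=1, q_{-2}=1, q_{-1}=0):
  i=0: a_0=26, p_0 = 26*1 + 0 = 26, q_0 = 26*0 + 1 = 1.
  i=1: a_1=1, p_1 = 1*26 + 1 = 27, q_1 = 1*1 + 0 = 1.
  i=2: a_2=1, p_2 = 1*27 + 26 = 53, q_2 = 1*1 + 1 = 2.
  i=3: a_3=4, p_3 = 4*53 + 27 = 239, q_3 = 4*2 + 1 = 9.
  i=4: a_4=3, p_4 = 3*239 + 53 = 770, q_4 = 3*9 + 2 = 29.
  i=5: a_5=10, p_5 = 10*770 + 239 = 7939, q_5 = 10*29 + 9 = 299.
  i=6: a_6=3, p_6 = 3*7939 + 770 = 24587, q_6 = 3*299 + 29 = 926.
  i=7: a_7=4, p_7 = 4*24587 + 7939 = 106287, q_7 = 4*926 + 299 = 4003.
  i=8: a_8=1, p_8 = 1*106287 + 24587 = 130874, q_8 = 1*4003 + 926 = 4929.
  i=9: a_9=1, p_9 = 1*130874 + 106287 = 237161, q_9 = 1*4929 + 4003 = 8932.
Check: 237161^2 - 705*8932^2 = 56245339921 - 56245339920 = 1, so (x, y) = (237161, 8932) solves the equation, and by the theorem it is the least positive solution.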